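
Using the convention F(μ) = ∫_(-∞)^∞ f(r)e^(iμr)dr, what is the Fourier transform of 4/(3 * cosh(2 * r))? 2 * pi/(3 * cosh(pi * μ/4))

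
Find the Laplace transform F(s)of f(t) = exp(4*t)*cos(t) (s - 4)/((s - 4)^2 + 1)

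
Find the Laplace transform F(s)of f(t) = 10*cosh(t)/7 10*s/(7*(s^2 - 1))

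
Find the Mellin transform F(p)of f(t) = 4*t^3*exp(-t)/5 4*gamma(p+3)/5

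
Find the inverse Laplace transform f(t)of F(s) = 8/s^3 4*t^2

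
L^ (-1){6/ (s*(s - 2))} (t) 6*exp (t)*sinh (t)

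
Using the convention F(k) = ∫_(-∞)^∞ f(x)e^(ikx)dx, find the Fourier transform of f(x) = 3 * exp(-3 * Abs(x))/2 9/(k^2 + 9)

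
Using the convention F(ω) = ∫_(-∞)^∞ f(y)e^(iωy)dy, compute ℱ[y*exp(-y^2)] I*sqrt(pi)*ω*exp(-ω^2/4)/2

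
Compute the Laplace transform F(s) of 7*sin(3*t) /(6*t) 7*atan(3/s) /6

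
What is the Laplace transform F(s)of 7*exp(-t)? 7/(s + 1)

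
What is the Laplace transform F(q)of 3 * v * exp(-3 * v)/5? 3/(5 * (q+3)^2)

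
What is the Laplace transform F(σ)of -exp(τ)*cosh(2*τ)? (1 - σ)/((σ - 1)^2 - 4)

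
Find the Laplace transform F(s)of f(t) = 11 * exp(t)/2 11/(2 * (s - 1))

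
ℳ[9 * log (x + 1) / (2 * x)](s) -9 * pi * csc (pi * s) / (2 * s - 2) 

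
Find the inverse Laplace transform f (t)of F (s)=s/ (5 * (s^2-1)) cosh (t)/5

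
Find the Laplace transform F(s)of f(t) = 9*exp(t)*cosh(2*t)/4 9*(s - 1)/(4*((s - 1)^2 - 4))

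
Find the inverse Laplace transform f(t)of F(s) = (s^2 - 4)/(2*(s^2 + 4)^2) t*cos(2*t)/2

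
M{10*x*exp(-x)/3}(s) 10*gamma(s + 1)/3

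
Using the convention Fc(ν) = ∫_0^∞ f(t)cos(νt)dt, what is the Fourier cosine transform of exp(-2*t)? 2/(ν^2 + 4)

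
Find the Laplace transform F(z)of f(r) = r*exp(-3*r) (z + 3)^(-2)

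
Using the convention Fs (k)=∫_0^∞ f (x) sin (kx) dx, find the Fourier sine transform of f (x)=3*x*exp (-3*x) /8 9*k/ (4*(k^2 + 9) ^2) 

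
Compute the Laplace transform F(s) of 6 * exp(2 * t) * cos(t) 6 * (s - 2) /((s - 2) ^2+1) 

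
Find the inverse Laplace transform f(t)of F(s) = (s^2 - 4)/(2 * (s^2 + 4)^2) t * cos(2 * t)/2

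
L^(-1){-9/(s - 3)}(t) -9*exp(3*t)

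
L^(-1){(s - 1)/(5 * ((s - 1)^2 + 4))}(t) exp(t) * cos(2 * t)/5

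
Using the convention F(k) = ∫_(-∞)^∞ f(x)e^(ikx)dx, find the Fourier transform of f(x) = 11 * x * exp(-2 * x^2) 11 * sqrt(2) * I * sqrt(pi) * k * exp(-k^2/8)/8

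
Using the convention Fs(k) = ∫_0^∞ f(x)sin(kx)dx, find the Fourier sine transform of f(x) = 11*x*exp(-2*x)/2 22*k/(k^2 + 4)^2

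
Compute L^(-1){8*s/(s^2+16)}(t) 8*cos(4*t)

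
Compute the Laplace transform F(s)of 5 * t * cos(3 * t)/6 5 * (s^2 - 9)/(6 * (s^2 + 9)^2)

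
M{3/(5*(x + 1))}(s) 3*pi*csc(pi*s)/5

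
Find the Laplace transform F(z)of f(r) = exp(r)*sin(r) 1/((z - 1)^2 + 1)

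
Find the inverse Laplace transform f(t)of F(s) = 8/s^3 4*t^2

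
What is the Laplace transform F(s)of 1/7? 1/(7 * s)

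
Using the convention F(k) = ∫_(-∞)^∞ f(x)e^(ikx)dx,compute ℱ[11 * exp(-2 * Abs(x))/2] 22/(k^2 + 4)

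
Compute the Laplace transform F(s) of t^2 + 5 2/s^3 + 5/s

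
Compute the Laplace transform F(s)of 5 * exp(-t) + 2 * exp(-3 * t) 5/(s + 1) + 2/(s + 3)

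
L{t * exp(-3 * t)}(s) (s + 3)^(-2)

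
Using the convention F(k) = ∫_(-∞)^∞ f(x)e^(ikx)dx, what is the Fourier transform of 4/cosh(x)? 4 * pi/cosh(pi * k/2)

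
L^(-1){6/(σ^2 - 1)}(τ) 6*sinh(τ)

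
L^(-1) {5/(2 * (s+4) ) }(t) 5 * exp(-4 * t) /2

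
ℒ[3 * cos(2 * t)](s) 3 * s/(s^2 + 4)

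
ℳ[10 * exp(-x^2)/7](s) 5 * gamma(s/2)/7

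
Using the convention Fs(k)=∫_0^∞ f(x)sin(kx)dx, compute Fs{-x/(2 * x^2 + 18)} -pi * exp(-3 * k)/4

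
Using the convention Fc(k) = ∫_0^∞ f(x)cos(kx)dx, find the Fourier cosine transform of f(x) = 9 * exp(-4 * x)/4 9/(k^2 + 16)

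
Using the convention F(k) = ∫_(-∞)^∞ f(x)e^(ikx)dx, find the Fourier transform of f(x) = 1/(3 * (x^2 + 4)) pi * exp(-2 * Abs(k))/6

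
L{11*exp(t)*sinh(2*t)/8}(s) 11/(4*((s - 1)^2 - 4))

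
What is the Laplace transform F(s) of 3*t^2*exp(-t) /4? 3/(2*(s + 1) ^3) 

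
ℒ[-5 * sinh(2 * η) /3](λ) -10/(3 * λ^2-12) 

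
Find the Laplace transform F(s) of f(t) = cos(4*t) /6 s/(6*(s^2 + 16) ) 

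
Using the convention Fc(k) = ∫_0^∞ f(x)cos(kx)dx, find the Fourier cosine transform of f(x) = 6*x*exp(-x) 6*(1 - k^2)/(k^2 + 1)^2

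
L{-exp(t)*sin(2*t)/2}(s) -1/((s - 1)^2 + 4)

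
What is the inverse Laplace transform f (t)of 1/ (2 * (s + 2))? exp (-2 * t)/2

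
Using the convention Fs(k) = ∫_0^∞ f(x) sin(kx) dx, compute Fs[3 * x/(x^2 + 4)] 3 * pi * exp(-2 * k) /2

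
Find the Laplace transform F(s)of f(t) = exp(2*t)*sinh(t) 1/((s - 2)^2 - 1)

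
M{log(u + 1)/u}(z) -pi*csc(pi*z)/(z - 1)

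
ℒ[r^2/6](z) 1/ (3 * z^3)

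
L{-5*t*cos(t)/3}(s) 5*(1 - s^2)/(3*(s^2+1)^2)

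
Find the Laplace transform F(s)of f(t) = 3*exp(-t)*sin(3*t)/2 9/(2*((s + 1)^2 + 9))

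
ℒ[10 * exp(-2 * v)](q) 10/(q + 2)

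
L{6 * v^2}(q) 12/q^3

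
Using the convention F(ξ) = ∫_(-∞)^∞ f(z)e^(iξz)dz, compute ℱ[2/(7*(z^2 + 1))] 2*pi*exp(-Abs(ξ))/7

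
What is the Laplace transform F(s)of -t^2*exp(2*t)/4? -1/(2*(s - 2)^3)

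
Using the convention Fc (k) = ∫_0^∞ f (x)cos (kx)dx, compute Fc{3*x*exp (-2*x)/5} 3*(4 - k^2)/ (5*(k^2 + 4)^2)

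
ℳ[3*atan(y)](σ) -3*pi*sec(pi*σ/2)/(2*σ)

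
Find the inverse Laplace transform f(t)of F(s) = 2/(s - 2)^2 2*t*exp(2*t)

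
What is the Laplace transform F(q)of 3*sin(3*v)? 9/(q^2 + 9)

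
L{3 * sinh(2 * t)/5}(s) 6/(5 * (s^2 - 4))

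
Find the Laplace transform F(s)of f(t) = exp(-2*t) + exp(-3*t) 1/(s + 2) + 1/(s + 3)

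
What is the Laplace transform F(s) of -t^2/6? -1/(3 * s^3) 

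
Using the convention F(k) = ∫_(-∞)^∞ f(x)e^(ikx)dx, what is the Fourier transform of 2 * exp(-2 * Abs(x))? 8/(k^2 + 4)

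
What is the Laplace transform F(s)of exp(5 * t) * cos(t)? (s - 5)/((s - 5)^2 + 1)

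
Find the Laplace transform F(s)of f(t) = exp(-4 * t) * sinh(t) 1/((s + 4)^2 - 1)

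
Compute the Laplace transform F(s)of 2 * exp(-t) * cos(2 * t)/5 2 * (s + 1)/(5 * ((s + 1)^2 + 4))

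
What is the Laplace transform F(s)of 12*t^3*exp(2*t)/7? 72/(7*(s - 2)^4)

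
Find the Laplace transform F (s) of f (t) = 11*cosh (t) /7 11*s/ (7*(s^2 - 1) ) 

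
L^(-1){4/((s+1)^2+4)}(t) 2*exp(-t)*sin(2*t)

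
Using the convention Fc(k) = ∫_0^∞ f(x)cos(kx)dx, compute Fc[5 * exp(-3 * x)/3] 5/(k^2 + 9)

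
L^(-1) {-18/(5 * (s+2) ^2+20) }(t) -9 * exp(-2 * t) * sin(2 * t) /5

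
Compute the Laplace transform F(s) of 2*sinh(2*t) 4/(s^2 - 4) 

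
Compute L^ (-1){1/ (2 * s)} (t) 1/2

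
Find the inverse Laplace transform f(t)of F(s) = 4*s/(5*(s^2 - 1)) 4*cosh(t)/5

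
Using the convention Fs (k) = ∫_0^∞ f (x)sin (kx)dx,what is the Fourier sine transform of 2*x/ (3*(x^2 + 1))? pi*exp (-k)/3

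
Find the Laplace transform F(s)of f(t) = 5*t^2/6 5/(3*s^3)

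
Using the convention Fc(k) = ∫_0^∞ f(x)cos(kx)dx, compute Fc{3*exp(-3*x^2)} sqrt(3)*sqrt(pi)*exp(-k^2/12)/2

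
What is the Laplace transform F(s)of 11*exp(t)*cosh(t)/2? 11*(s - 1)/(2*s*(s - 2))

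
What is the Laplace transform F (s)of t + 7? 7/s + s^ (-2)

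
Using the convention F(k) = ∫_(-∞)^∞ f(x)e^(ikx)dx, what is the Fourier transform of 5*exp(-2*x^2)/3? 5*sqrt(2)*sqrt(pi)*exp(-k^2/8)/6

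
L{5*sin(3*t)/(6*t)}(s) 5*atan(3/s)/6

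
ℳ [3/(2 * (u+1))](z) 3 * pi * csc(pi * z)/2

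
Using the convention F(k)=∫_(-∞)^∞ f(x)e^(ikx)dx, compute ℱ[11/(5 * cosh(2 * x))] 11 * pi/(10 * cosh(pi * k/4))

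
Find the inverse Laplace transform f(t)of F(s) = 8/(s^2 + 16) 2 * sin(4 * t)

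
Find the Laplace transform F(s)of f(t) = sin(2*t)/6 1/(3*(s^2 + 4))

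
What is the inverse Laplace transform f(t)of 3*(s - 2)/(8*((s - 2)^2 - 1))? 3*exp(2*t)*cosh(t)/8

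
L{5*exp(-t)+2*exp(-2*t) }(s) 2/(s+2)+5/(s+1) 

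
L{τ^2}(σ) 2/σ^3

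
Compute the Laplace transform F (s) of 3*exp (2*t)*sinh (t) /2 3/ (2*( (s - 2) ^2 - 1) ) 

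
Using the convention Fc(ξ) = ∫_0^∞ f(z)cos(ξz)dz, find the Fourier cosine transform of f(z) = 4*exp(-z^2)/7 2*sqrt(pi)*exp(-ξ^2/4)/7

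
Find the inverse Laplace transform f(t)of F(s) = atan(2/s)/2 sin(2 * t)/(2 * t)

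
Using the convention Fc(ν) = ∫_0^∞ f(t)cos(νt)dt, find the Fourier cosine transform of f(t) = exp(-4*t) 4/(ν^2+16)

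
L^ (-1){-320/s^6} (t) -8*t^5/3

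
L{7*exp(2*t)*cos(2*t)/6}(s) 7*(s - 2)/(6*((s - 2)^2 + 4))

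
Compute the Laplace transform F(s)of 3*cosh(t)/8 3*s/(8*(s^2 - 1))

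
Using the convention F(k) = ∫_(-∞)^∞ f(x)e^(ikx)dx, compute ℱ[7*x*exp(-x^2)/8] 7*I*sqrt(pi)*k*exp(-k^2/4)/16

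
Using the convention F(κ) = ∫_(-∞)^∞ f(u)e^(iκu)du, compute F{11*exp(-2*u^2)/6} 11*sqrt(2)*sqrt(pi)*exp(-κ^2/8)/12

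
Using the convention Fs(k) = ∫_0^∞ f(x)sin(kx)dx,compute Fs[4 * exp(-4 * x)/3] 4 * k/(3 * (k^2 + 16))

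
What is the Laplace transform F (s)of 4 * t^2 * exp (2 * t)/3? 8/ (3 * (s - 2)^3)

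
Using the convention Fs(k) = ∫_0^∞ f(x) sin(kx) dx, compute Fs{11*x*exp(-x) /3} 22*k/(3*(k^2+1) ^2) 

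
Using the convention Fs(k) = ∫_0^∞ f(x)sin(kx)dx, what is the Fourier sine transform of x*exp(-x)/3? 2*k/(3*(k^2 + 1)^2)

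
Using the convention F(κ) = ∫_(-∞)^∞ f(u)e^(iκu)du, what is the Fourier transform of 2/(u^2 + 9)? 2 * pi * exp(-3 * Abs(κ))/3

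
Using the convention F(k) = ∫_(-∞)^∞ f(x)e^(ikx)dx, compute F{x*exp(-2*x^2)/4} sqrt(2)*I*sqrt(pi)*k*exp(-k^2/8)/32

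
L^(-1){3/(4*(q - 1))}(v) 3*exp(v)/4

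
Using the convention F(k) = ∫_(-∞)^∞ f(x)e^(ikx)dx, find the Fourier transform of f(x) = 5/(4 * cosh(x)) 5 * pi/(4 * cosh(pi * k/2))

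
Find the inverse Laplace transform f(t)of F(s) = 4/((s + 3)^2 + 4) 2 * exp(-3 * t) * sin(2 * t)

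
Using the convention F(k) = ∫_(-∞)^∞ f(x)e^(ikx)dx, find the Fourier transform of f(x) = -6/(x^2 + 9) -2 * pi * exp(-3 * Abs(k))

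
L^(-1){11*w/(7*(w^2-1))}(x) 11*cosh(x)/7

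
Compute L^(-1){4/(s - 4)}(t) 4*exp(4*t)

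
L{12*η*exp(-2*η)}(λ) 12/(λ + 2)^2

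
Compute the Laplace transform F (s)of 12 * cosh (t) 12 * s/ (s^2-1)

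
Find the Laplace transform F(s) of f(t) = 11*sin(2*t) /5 22/(5*(s^2+4) ) 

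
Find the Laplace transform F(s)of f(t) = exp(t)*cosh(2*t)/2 (s - 1)/(2*((s - 1)^2 - 4))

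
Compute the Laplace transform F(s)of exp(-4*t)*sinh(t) 1/((s + 4)^2 - 1)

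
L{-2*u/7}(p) -2/(7*p^2)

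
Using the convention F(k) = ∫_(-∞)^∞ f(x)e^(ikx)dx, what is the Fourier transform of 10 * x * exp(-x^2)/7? 5 * I * sqrt(pi) * k * exp(-k^2/4)/7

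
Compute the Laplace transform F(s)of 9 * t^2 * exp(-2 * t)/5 18/(5 * (s+2)^3)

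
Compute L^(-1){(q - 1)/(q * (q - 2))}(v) exp(v) * cosh(v)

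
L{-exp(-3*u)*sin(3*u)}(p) -3/((p+3)^2+9)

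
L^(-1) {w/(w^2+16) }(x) cos(4 * x) 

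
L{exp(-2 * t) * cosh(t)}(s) (s + 2)/((s + 2)^2 - 1)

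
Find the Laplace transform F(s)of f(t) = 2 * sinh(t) 2/(s^2-1)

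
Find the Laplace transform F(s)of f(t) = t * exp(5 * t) (s - 5)^(-2)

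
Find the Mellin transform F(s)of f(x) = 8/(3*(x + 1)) 8*pi*csc(pi*s)/3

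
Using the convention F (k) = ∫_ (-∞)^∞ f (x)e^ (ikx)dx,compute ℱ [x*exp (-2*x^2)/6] sqrt (2)*I*sqrt (pi)*k*exp (-k^2/8)/48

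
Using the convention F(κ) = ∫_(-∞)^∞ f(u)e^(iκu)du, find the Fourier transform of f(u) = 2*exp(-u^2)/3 2*sqrt(pi)*exp(-κ^2/4)/3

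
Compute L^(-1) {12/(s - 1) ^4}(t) 2*t^3*exp(t) 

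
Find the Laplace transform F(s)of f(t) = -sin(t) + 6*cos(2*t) 6*s/(s^2 + 4) - 1/(s^2 + 1)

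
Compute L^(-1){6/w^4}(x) x^3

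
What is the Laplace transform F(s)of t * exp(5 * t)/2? 1/(2 * (s - 5)^2)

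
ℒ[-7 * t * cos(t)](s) 7 * (1 - s^2)/(s^2 + 1)^2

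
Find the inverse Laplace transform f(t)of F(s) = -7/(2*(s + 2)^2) -7*t*exp(-2*t)/2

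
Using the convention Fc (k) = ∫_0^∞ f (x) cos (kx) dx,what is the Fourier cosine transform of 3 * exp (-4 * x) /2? 6/ (k^2 + 16) 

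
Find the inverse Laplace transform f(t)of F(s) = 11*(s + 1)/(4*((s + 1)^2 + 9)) 11*exp(-t)*cos(3*t)/4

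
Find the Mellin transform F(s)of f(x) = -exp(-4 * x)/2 -gamma(s)/(2 * 2^(2 * s))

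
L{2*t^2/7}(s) 4/(7*s^3)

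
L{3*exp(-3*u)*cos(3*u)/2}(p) 3*(p+3)/(2*((p+3)^2+9))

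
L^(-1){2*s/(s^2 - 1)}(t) 2*cosh(t)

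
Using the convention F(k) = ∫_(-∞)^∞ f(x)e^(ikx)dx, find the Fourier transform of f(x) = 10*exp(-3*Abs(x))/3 20/(k^2 + 9)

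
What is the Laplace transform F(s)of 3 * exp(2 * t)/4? 3/(4 * (s - 2))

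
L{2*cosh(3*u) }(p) 2*p/(p^2 - 9) 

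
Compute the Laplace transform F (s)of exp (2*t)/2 1/ (2*(s - 2))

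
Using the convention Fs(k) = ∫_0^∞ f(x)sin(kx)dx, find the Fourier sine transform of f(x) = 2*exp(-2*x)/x 2*atan(k/2)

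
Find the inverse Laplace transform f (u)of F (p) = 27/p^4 9*u^3/2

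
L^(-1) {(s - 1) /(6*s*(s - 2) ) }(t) exp(t)*cosh(t) /6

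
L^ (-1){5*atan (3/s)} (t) 5*sin (3*t)/t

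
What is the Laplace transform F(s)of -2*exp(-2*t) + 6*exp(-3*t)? 6/(s + 3) - 2/(s + 2)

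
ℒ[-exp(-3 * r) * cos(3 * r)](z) (-z - 3)/((z+3)^2+9)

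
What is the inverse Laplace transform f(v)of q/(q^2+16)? cos(4 * v)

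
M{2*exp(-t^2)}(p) gamma(p/2)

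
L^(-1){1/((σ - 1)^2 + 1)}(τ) exp(τ) * sin(τ)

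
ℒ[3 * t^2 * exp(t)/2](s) 3/(s - 1)^3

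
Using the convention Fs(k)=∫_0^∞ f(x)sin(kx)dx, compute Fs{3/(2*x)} 3*pi/4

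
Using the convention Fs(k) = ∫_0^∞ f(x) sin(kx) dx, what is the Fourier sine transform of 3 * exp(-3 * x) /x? 3 * atan(k/3) 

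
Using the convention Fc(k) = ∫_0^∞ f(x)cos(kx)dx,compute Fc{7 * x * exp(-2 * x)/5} 7 * (4 - k^2)/(5 * (k^2 + 4)^2)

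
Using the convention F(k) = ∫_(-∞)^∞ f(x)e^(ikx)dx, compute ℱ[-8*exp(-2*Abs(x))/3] -32/(3*k^2 + 12)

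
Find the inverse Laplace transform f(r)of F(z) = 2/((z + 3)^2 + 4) exp(-3*r)*sin(2*r)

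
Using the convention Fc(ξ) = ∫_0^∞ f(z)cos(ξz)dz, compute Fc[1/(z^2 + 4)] pi * exp(-2 * ξ)/4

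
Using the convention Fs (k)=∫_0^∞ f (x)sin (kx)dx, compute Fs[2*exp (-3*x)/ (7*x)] 2*atan (k/3)/7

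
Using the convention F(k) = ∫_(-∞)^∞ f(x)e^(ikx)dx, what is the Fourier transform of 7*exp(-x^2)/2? 7*sqrt(pi)*exp(-k^2/4)/2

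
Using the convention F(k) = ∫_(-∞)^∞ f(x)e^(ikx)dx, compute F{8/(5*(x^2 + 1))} 8*pi*exp(-Abs(k))/5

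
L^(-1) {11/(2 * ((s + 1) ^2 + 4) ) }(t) 11 * exp(-t) * sin(2 * t) /4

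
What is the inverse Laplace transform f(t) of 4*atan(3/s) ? 4*sin(3*t) /t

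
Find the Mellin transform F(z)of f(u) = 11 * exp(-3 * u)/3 11 * gamma(z)/(3 * 3^z)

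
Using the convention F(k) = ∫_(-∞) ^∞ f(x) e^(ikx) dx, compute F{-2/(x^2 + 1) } -2 * pi * exp(-Abs(k) ) 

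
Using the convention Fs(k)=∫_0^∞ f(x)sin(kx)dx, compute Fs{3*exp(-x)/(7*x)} 3*atan(k)/7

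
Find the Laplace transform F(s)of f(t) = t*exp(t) (s - 1)^(-2)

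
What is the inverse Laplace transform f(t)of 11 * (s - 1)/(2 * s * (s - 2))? 11 * exp(t) * cosh(t)/2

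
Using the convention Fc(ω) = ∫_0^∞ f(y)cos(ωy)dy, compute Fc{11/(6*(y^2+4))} 11*pi*exp(-2*ω)/24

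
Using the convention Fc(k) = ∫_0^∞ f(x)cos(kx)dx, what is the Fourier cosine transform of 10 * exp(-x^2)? 5 * sqrt(pi) * exp(-k^2/4)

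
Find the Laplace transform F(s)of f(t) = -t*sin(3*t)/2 -3*s/(s^2 + 9)^2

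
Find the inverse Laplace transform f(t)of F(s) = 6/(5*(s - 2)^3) 3*t^2*exp(2*t)/5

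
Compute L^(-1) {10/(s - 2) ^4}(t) 5*t^3*exp(2*t) /3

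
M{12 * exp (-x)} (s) 12 * gamma (s)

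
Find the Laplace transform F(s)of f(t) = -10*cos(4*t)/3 -10*s/(3*s^2 + 48)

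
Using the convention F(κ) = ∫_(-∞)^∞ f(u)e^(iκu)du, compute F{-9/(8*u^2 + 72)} -3*pi*exp(-3*Abs(κ))/8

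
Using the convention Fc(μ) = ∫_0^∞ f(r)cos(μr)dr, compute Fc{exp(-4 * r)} 4/(μ^2 + 16)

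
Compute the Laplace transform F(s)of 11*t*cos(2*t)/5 11*(s^2 - 4)/(5*(s^2 + 4)^2)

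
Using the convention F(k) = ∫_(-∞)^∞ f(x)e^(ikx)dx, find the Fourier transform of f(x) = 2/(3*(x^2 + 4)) pi*exp(-2*Abs(k))/3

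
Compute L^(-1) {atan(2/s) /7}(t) sin(2*t) /(7*t) 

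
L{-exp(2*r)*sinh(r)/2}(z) -1/(2*(z - 2)^2-2)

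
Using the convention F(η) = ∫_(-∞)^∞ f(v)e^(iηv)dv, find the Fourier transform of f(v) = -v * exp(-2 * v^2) -sqrt(2) * I * sqrt(pi) * η * exp(-η^2/8)/8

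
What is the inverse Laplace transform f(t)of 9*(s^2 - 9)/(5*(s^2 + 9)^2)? 9*t*cos(3*t)/5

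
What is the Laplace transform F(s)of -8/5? -8/(5 * s)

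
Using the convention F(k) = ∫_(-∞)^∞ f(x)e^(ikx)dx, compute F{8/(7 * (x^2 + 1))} 8 * pi * exp(-Abs(k))/7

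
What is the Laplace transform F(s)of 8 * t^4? 192/s^5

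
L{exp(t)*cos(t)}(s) (s - 1)/((s - 1)^2 + 1)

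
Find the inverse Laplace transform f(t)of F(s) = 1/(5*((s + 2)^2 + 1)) exp(-2*t)*sin(t)/5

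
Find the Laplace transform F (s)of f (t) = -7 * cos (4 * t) -7 * s/ (s^2 + 16)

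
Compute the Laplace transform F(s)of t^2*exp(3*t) 2/(s - 3)^3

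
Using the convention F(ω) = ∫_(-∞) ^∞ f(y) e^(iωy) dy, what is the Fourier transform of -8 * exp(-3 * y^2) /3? -8 * sqrt(3) * sqrt(pi) * exp(-ω^2/12) /9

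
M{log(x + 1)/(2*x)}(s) -pi*csc(pi*s)/(2*s - 2)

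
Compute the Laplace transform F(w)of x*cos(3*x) (w^2 - 9)/(w^2 + 9)^2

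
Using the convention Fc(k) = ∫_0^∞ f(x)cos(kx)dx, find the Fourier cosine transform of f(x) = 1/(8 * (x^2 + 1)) pi * exp(-k)/16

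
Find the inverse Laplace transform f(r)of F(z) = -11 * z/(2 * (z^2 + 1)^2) -11 * r * sin(r)/4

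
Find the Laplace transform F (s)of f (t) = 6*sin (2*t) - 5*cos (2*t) 12/ (s^2+4) - 5*s/ (s^2+4)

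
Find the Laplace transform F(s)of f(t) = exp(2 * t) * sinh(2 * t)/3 2/(3 * s * (s - 4))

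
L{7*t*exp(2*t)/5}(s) 7/(5*(s - 2)^2)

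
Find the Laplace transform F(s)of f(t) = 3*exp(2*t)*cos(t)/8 3*(s - 2)/(8*((s - 2)^2+1))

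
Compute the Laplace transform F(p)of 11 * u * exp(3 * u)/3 11/(3 * (p - 3)^2)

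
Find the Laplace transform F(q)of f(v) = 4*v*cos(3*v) 4*(q^2 - 9)/(q^2 + 9)^2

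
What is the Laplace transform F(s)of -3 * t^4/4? -18/s^5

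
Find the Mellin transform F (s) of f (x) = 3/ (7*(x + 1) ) 3*pi*csc (pi*s) /7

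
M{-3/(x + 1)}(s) -3 * pi * csc(pi * s)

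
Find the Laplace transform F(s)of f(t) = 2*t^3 12/s^4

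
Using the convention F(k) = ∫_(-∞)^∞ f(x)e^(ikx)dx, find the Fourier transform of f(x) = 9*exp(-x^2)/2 9*sqrt(pi)*exp(-k^2/4)/2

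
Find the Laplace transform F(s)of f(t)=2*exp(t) 2/(s - 1)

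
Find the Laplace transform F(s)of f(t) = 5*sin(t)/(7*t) 5*atan(1/s)/7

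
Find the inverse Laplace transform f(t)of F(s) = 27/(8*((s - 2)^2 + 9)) 9*exp(2*t)*sin(3*t)/8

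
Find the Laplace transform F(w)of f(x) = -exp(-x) -1/(w + 1)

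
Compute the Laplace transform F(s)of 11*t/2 11/(2*s^2)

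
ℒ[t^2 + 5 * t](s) 2/s^3 + 5/s^2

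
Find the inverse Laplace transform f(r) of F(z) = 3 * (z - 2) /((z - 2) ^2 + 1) 3 * exp(2 * r) * cos(r) 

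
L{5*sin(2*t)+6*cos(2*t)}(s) 6*s/(s^2+4)+10/(s^2+4)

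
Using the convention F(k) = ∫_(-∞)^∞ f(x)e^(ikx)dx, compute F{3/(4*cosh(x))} 3*pi/(4*cosh(pi*k/2))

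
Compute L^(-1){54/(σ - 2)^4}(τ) 9*τ^3*exp(2*τ)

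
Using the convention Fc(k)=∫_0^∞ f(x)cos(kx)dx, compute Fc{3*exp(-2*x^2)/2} 3*sqrt(2)*sqrt(pi)*exp(-k^2/8)/8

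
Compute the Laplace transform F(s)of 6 6/s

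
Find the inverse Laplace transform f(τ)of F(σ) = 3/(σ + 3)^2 3*τ*exp(-3*τ)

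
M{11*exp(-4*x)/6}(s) 11*gamma(s)/(6*2^(2*s))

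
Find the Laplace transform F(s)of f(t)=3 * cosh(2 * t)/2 3 * s/(2 * (s^2 - 4))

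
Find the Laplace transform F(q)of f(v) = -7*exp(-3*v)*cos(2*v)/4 7*(-q - 3)/(4*((q+3)^2+4))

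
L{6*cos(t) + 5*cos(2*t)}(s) 6*s/(s^2 + 1) + 5*s/(s^2 + 4)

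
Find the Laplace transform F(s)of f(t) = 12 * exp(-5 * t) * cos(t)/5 12 * (s + 5)/(5 * ((s + 5)^2 + 1))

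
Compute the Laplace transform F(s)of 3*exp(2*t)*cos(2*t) 3*(s - 2)/((s - 2)^2 + 4)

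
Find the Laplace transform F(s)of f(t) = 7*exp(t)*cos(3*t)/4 7*(s - 1)/(4*((s - 1)^2 + 9))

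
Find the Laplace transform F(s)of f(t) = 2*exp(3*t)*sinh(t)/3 2/(3*((s - 3)^2 - 1))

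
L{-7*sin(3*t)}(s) -21/(s^2+9)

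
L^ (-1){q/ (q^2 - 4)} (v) cosh (2*v)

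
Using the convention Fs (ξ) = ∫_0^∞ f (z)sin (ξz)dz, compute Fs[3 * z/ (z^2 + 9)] 3 * pi * exp (-3 * ξ)/2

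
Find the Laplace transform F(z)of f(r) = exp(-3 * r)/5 1/(5 * (z + 3))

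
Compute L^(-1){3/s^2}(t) 3 * t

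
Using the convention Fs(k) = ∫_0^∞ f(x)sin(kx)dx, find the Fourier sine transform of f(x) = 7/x 7 * pi/2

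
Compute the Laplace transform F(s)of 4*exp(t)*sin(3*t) 12/((s - 1)^2 + 9)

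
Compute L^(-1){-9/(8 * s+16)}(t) -9 * exp(-2 * t)/8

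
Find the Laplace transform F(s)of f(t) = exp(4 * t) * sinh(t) 1/((s - 4)^2 - 1)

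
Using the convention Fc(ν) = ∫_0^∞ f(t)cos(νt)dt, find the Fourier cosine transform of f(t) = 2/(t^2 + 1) pi * exp(-ν)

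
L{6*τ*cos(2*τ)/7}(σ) 6*(σ^2-4)/(7*(σ^2 + 4)^2)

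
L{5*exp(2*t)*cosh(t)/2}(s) 5*(s - 2)/(2*((s - 2)^2 - 1))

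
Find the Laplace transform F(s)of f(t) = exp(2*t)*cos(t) (s - 2)/((s - 2)^2 + 1)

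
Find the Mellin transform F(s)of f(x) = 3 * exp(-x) 3 * gamma(s)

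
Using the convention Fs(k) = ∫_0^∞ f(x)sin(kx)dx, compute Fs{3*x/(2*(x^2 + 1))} 3*pi*exp(-k)/4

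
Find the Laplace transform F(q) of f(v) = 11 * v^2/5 22/(5 * q^3) 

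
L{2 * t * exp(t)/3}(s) 2/(3 * (s - 1)^2)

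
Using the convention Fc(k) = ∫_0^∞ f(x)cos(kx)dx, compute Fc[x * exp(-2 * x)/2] (4 - k^2)/(2 * (k^2+4)^2)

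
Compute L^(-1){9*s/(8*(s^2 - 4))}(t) 9*cosh(2*t)/8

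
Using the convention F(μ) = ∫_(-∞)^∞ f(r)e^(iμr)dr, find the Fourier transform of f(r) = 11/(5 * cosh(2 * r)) 11 * pi/(10 * cosh(pi * μ/4))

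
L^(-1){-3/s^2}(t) -3*t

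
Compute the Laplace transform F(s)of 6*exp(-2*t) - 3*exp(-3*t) 6/(s + 2) - 3/(s + 3)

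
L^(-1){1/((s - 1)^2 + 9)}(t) exp(t)*sin(3*t)/3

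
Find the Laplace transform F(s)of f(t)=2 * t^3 12/s^4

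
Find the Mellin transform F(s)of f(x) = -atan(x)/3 pi * sec(pi * s/2)/(6 * s)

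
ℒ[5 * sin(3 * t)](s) 15/(s^2 + 9)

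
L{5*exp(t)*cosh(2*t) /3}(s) 5*(s - 1) /(3*((s - 1) ^2-4) ) 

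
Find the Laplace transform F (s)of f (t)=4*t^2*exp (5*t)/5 8/ (5*(s - 5)^3)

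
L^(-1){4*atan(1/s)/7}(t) 4*sin(t)/(7*t)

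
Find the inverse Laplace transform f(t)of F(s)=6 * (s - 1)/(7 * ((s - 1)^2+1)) 6 * exp(t) * cos(t)/7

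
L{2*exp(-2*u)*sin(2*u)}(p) 4/((p + 2)^2 + 4)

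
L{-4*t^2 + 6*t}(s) 6/s^2-8/s^3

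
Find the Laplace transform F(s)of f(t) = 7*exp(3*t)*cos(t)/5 7*(s - 3)/(5*((s - 3)^2 + 1))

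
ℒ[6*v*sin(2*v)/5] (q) 24*q/(5*(q^2+4)^2)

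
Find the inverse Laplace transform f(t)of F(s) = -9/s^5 -3 * t^4/8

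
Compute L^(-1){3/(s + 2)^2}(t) 3 * t * exp(-2 * t)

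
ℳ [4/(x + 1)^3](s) 2*pi*(s - 2)*(s - 1)/sin(pi*s)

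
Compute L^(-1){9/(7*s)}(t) 9/7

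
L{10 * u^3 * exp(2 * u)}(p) 60/(p - 2)^4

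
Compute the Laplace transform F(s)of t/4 1/(4 * s^2)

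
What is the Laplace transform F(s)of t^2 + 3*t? 3/s^2 + 2/s^3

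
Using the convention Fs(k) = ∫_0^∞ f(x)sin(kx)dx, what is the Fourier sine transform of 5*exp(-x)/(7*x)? 5*atan(k)/7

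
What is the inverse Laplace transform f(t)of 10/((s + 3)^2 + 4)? 5*exp(-3*t)*sin(2*t)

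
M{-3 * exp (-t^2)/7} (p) -3 * gamma (p/2)/14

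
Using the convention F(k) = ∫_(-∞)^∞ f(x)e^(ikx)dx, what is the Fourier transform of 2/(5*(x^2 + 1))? 2*pi*exp(-Abs(k))/5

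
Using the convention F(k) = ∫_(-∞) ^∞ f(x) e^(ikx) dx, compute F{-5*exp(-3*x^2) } -5*sqrt(3)*sqrt(pi)*exp(-k^2/12) /3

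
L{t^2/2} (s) s^ (-3)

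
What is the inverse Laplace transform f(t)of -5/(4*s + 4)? -5*exp(-t)/4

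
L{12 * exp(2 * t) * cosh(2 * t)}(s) 12 * (s - 2)/(s * (s - 4))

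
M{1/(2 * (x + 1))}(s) pi * csc(pi * s)/2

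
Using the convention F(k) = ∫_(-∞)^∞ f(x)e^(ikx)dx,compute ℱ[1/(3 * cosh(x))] pi/(3 * cosh(pi * k/2))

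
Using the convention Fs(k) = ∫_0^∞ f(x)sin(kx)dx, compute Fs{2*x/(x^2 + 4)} pi*exp(-2*k)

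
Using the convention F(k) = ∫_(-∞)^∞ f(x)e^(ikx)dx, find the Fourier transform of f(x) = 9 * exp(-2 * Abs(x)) 36/(k^2 + 4)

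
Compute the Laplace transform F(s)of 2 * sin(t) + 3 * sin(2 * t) 2/(s^2 + 1) + 6/(s^2 + 4)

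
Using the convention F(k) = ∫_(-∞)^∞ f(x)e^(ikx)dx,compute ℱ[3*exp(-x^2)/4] 3*sqrt(pi)*exp(-k^2/4)/4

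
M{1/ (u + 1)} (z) pi * csc (pi * z)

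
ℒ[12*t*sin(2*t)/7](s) 48*s/(7*(s^2 + 4)^2)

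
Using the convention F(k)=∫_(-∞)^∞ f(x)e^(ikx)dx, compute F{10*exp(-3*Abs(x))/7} 60/(7*(k^2 + 9))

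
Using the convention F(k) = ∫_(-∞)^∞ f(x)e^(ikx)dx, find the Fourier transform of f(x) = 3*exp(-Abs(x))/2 3/(k^2 + 1)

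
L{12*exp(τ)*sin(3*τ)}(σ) 36/((σ - 1)^2+9)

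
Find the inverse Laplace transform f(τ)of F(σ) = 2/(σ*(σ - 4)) exp(2*τ)*sinh(2*τ)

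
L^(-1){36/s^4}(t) 6 * t^3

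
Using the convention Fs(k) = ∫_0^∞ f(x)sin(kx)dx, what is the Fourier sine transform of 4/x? 2*pi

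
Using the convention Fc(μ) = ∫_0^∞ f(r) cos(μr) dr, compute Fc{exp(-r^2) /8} sqrt(pi) * exp(-μ^2/4) /16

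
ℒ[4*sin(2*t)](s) 8/(s^2 + 4)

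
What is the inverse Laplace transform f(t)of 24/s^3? 12*t^2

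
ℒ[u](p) p^(-2)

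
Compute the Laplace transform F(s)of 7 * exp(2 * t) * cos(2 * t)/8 7 * (s - 2)/(8 * ((s - 2)^2 + 4))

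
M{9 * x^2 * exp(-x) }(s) 9 * gamma(s+2) 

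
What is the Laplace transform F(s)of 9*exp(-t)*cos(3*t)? 9*(s + 1)/((s + 1)^2 + 9)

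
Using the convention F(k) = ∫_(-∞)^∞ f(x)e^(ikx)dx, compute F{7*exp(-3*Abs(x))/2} 21/(k^2 + 9)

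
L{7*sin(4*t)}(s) 28/(s^2 + 16)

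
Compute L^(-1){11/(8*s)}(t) 11/8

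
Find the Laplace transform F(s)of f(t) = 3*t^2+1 1/s+6/s^3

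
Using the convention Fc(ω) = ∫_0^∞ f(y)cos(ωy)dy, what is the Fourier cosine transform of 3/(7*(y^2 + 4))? 3*pi*exp(-2*ω)/28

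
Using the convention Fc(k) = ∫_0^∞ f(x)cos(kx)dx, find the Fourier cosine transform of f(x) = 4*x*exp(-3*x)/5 4*(9 - k^2)/(5*(k^2+9)^2)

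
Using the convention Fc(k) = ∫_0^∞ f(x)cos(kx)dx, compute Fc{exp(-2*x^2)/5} sqrt(2)*sqrt(pi)*exp(-k^2/8)/20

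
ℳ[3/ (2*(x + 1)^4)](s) gamma (s)*gamma (4 - s)/4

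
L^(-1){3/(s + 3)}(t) 3*exp(-3*t)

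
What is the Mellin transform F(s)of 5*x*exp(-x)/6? 5*gamma(s + 1)/6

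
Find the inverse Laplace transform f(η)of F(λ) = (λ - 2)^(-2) η*exp(2*η)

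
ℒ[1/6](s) 1/(6*s)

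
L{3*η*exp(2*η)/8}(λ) 3/(8*(λ - 2)^2)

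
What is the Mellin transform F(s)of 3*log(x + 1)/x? -3*pi*csc(pi*s)/(s - 1)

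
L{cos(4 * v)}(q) q/(q^2 + 16)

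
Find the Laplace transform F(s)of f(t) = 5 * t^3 30/s^4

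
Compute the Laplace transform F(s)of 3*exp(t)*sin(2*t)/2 3/((s - 1)^2 + 4)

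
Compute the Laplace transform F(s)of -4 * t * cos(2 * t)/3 4 * (4 - s^2)/(3 * (s^2 + 4)^2)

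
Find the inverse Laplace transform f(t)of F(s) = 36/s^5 3 * t^4/2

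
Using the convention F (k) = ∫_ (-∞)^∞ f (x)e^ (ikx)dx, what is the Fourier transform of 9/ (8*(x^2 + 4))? 9*pi*exp (-2*Abs (k))/16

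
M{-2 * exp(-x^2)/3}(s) -gamma(s/2)/3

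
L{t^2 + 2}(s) 2/s + 2/s^3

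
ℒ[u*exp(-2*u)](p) (p + 2)^(-2)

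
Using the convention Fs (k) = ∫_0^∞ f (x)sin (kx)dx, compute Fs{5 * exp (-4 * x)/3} 5 * k/ (3 * (k^2 + 16))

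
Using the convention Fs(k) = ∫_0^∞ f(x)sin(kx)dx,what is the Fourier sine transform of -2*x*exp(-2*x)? -8*k/(k^2 + 4)^2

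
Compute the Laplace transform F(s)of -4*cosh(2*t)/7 -4*s/(7*s^2 - 28)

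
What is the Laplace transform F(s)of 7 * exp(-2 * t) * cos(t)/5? 7 * (s + 2)/(5 * ((s + 2)^2 + 1))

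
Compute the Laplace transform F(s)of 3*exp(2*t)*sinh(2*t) 6/(s*(s - 4))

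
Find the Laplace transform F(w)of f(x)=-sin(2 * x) -2/(w^2 + 4)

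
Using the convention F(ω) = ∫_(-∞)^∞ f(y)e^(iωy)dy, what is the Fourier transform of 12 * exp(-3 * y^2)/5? 4 * sqrt(3) * sqrt(pi) * exp(-ω^2/12)/5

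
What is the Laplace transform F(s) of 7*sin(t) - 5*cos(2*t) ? 7/(s^2 + 1) - 5*s/(s^2 + 4) 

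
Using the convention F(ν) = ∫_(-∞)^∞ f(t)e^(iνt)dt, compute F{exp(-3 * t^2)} sqrt(3) * sqrt(pi) * exp(-ν^2/12)/3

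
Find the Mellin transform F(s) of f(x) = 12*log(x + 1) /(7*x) -12*pi*csc(pi*s) /(7*s - 7) 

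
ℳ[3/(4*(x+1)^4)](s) gamma(s)*gamma(4 - s)/8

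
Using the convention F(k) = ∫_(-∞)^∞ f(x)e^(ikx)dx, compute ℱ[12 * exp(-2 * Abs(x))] 48/(k^2 + 4)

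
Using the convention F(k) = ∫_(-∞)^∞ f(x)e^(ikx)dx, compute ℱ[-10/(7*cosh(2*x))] -5*pi/(7*cosh(pi*k/4))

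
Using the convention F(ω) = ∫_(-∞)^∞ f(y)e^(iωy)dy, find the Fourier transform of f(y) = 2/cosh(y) 2*pi/cosh(pi*ω/2)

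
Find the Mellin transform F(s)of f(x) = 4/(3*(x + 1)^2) -4*pi*(s - 1)/(3*sin(pi*s))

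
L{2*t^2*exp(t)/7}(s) 4/(7*(s - 1)^3)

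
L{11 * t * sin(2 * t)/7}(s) 44 * s/(7 * (s^2 + 4)^2)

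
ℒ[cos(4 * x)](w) w/(w^2+16)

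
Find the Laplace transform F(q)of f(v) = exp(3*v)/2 1/(2*(q - 3))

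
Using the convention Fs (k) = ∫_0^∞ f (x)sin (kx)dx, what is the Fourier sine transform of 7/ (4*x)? 7*pi/8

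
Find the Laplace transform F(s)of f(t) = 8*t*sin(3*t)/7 48*s/(7*(s^2 + 9)^2)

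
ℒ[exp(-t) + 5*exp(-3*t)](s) 5/(s + 3) + 1/(s + 1)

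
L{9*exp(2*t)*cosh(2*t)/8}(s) 9*(s - 2)/(8*s*(s - 4))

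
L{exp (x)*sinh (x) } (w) 1/ (w*(w - 2) ) 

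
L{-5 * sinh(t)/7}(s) -5/(7 * s^2-7)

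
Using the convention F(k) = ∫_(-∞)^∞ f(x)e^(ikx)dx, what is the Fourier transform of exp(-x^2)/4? sqrt(pi) * exp(-k^2/4)/4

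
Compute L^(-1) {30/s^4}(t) 5*t^3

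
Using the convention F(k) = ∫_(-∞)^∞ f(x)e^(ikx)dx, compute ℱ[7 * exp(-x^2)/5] 7 * sqrt(pi) * exp(-k^2/4)/5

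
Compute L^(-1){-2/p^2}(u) -2*u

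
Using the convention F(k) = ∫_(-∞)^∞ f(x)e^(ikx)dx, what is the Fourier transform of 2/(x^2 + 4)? pi * exp(-2 * Abs(k))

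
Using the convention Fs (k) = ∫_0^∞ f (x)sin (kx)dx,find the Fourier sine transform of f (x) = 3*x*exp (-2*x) 12*k/ (k^2 + 4)^2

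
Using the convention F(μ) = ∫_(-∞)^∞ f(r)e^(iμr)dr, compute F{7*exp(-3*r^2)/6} 7*sqrt(3)*sqrt(pi)*exp(-μ^2/12)/18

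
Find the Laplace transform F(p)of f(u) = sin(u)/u atan(1/p)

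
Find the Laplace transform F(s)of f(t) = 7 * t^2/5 14/(5 * s^3)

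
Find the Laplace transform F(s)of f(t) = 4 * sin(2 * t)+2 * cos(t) 8/(s^2+4)+2 * s/(s^2+1)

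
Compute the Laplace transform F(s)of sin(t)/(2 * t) atan(1/s)/2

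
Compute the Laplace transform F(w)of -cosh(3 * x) -w/(w^2-9)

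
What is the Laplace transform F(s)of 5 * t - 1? 5/s^2 - 1/s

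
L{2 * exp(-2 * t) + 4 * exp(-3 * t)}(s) 2/(s + 2) + 4/(s + 3)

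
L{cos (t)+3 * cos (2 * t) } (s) s/ (s^2+1)+3 * s/ (s^2+4) 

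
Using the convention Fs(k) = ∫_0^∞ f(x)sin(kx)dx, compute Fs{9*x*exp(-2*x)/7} 36*k/(7*(k^2 + 4)^2)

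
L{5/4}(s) 5/(4 * s)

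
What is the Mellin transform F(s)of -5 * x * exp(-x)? -5 * gamma(s+1)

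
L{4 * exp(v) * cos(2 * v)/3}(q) 4 * (q - 1)/(3 * ((q - 1)^2 + 4))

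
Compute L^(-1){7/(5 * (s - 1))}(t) 7 * exp(t)/5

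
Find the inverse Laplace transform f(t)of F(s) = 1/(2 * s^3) t^2/4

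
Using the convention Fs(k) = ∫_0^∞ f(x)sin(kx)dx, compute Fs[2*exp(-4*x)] 2*k/(k^2 + 16)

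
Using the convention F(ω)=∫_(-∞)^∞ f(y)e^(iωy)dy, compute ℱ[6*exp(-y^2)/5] 6*sqrt(pi)*exp(-ω^2/4)/5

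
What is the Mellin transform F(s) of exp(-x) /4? gamma(s) /4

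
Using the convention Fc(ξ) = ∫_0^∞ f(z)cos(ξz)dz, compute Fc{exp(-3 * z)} 3/(ξ^2 + 9)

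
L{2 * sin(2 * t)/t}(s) 2 * atan(2/s)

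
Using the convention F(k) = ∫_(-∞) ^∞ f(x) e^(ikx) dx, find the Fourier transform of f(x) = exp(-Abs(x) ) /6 1/(3 * (k^2 + 1) ) 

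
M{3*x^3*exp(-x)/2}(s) 3*gamma(s + 3)/2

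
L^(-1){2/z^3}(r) r^2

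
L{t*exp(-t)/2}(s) 1/(2*(s + 1)^2)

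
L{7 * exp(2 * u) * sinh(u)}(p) 7/((p - 2)^2 - 1)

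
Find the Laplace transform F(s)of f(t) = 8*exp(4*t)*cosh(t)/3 8*(s - 4)/(3*((s - 4)^2 - 1))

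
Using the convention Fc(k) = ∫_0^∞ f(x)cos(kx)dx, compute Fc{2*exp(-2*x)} 4/(k^2 + 4)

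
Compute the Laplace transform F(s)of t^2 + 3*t 3/s^2 + 2/s^3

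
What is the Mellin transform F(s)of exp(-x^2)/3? gamma(s/2)/6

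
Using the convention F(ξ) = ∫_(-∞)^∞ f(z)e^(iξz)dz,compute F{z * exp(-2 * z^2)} sqrt(2) * I * sqrt(pi) * ξ * exp(-ξ^2/8)/8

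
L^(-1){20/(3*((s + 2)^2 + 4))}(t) 10*exp(-2*t)*sin(2*t)/3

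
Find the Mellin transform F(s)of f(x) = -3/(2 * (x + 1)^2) 3 * pi * (s - 1)/(2 * sin(pi * s))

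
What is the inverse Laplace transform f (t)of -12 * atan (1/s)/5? -12 * sin (t)/ (5 * t)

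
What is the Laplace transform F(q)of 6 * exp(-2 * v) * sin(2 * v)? 12/((q + 2)^2 + 4)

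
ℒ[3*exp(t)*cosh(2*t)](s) 3*(s - 1)/((s - 1)^2-4)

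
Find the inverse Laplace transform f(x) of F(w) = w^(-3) x^2/2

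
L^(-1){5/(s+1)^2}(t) 5 * t * exp(-t)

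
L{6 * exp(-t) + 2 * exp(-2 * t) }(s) 6/(s + 1) + 2/(s + 2) 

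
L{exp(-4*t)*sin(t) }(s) 1/((s + 4) ^2 + 1) 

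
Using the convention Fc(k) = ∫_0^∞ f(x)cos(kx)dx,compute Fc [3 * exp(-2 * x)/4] 3/(2 * (k^2 + 4))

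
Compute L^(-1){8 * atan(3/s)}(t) 8 * sin(3 * t)/t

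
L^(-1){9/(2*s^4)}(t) 3*t^3/4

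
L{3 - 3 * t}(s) 3/s - 3/s^2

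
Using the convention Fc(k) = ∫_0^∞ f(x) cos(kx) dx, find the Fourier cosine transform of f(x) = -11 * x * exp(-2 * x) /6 11 * (k^2 - 4) /(6 * (k^2 + 4) ^2) 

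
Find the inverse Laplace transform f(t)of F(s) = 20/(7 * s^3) 10 * t^2/7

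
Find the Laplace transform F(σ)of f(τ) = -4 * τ -4/σ^2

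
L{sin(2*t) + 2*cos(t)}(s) 2/(s^2 + 4) + 2*s/(s^2 + 1)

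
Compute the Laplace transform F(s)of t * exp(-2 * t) (s + 2)^(-2)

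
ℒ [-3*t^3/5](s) -18/(5*s^4)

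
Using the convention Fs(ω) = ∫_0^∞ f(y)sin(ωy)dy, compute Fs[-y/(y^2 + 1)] -pi * exp(-ω)/2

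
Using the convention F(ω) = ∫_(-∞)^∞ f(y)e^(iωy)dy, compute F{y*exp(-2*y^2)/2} sqrt(2)*I*sqrt(pi)*ω*exp(-ω^2/8)/16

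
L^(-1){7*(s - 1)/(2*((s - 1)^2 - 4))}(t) 7*exp(t)*cosh(2*t)/2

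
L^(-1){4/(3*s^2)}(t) 4*t/3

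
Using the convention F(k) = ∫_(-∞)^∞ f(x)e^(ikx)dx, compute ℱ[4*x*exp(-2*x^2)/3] sqrt(2)*I*sqrt(pi)*k*exp(-k^2/8)/6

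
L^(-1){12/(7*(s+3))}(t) 12*exp(-3*t)/7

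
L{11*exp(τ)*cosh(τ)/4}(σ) 11*(σ - 1)/(4*σ*(σ - 2))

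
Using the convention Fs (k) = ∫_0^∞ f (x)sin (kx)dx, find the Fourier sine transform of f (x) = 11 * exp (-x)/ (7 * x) 11 * atan (k)/7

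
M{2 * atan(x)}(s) -pi * sec(pi * s/2)/s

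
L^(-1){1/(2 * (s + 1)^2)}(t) t * exp(-t)/2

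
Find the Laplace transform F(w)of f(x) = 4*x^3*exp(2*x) 24/(w - 2)^4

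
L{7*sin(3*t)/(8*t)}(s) 7*atan(3/s)/8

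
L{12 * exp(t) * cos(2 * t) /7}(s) 12 * (s - 1) /(7 * ((s - 1) ^2 + 4) ) 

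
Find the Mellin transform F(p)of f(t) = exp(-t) gamma(p)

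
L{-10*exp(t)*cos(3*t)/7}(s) 10*(1 - s)/(7*((s - 1)^2+9))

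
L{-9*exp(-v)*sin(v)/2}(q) -9/(2*(q+1)^2+2)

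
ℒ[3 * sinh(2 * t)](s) 6/(s^2 - 4)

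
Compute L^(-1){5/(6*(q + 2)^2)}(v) 5*v*exp(-2*v)/6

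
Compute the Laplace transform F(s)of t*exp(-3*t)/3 1/(3*(s + 3)^2)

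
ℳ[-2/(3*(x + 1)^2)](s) 2*pi*(s - 1)/(3*sin(pi*s))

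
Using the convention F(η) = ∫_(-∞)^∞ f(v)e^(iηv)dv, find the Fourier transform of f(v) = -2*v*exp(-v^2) -I*sqrt(pi)*η*exp(-η^2/4)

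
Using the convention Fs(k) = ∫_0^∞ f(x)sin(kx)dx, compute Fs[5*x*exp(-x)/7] 10*k/(7*(k^2+1)^2)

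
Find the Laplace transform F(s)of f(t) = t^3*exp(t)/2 3/(s - 1)^4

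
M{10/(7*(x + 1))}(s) 10*pi*csc(pi*s)/7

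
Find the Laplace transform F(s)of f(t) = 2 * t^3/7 12/(7 * s^4)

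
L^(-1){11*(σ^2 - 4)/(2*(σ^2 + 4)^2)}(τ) 11*τ*cos(2*τ)/2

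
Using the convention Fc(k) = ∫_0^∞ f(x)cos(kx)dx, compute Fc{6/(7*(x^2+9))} pi*exp(-3*k)/7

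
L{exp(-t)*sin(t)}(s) 1/((s + 1)^2 + 1)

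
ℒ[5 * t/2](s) 5/(2 * s^2)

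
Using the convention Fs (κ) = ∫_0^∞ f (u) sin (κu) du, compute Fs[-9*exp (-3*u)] -9*κ/ (κ^2+9) 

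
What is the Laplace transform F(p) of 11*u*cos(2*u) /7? 11*(p^2 - 4) /(7*(p^2 + 4) ^2) 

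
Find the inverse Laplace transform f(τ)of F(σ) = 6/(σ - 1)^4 τ^3*exp(τ)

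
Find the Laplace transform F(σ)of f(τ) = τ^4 24/σ^5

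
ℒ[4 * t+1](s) 4/s^2+1/s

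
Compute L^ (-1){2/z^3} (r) r^2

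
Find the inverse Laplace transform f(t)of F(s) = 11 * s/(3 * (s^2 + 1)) 11 * cos(t)/3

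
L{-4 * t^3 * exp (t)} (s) -24/ (s - 1)^4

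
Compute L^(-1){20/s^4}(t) 10*t^3/3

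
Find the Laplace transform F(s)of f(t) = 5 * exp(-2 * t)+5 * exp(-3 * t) 5/(s+2)+5/(s+3)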